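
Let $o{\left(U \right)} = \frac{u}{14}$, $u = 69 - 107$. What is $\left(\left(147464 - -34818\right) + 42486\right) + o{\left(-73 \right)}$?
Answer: $\frac{1573357}{7} \approx 2.2477 \cdot 10^{5}$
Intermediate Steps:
$u = -38$ ($u = 69 - 107 = -38$)
$o{\left(U \right)} = - \frac{19}{7}$ ($o{\left(U \right)} = - \frac{38}{14} = \left(-38\right) \frac{1}{14} = - \frac{19}{7}$)
$\left(\left(147464 - -34818\right) + 42486\right) + o{\left(-73 \right)} = \left(\left(147464 - -34818\right) + 42486\right) - \frac{19}{7} = \left(\left(147464 + 34818\right) + 42486\right) - \frac{19}{7} = \left(182282 + 42486\right) - \frac{19}{7} = 224768 - \frac{19}{7} = \frac{1573357}{7}$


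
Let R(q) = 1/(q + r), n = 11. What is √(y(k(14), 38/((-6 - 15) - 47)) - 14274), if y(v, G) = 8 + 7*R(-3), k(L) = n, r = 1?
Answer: 3*I*√6342/2 ≈ 119.45*I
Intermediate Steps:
k(L) = 11
R(q) = 1/(1 + q) (R(q) = 1/(q + 1) = 1/(1 + q))
y(v, G) = 9/2 (y(v, G) = 8 + 7/(1 - 3) = 8 + 7/(-2) = 8 + 7*(-½) = 8 - 7/2 = 9/2)
√(y(k(14), 38/((-6 - 15) - 47)) - 14274) = √(9/2 - 14274) = √(-28539/2) = 3*I*√6342/2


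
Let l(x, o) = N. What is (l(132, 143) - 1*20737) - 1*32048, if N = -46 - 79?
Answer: -52910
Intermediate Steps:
N = -125
l(x, o) = -125
(l(132, 143) - 1*20737) - 1*32048 = (-125 - 1*20737) - 1*32048 = (-125 - 20737) - 32048 = -20862 - 32048 = -52910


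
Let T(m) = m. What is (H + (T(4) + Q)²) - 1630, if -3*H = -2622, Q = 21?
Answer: -131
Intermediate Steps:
H = 874 (H = -⅓*(-2622) = 874)
(H + (T(4) + Q)²) - 1630 = (874 + (4 + 21)²) - 1630 = (874 + 25²) - 1630 = (874 + 625) - 1630 = 1499 - 1630 = -131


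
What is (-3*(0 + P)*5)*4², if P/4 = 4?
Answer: -3840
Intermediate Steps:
P = 16 (P = 4*4 = 16)
(-3*(0 + P)*5)*4² = (-3*(0 + 16)*5)*4² = (-3*16*5)*16 = -48*5*16 = -240*16 = -3840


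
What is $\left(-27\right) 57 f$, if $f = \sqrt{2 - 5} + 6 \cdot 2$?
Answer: $-18468 - 1539 i \sqrt{3} \approx -18468.0 - 2665.6 i$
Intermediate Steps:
$f = 12 + i \sqrt{3}$ ($f = \sqrt{-3} + 12 = i \sqrt{3} + 12 = 12 + i \sqrt{3} \approx 12.0 + 1.732 i$)
$\left(-27\right) 57 f = \left(-27\right) 57 \left(12 + i \sqrt{3}\right) = - 1539 \left(12 + i \sqrt{3}\right) = -18468 - 1539 i \sqrt{3}$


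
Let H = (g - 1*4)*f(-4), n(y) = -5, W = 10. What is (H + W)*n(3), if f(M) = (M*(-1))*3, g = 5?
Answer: -110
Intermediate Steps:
f(M) = -3*M (f(M) = -M*3 = -3*M)
H = 12 (H = (5 - 1*4)*(-3*(-4)) = (5 - 4)*12 = 1*12 = 12)
(H + W)*n(3) = (12 + 10)*(-5) = 22*(-5) = -110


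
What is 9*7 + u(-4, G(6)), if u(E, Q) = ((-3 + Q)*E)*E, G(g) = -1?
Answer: -1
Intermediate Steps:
u(E, Q) = E**2*(-3 + Q) (u(E, Q) = (E*(-3 + Q))*E = E**2*(-3 + Q))
9*7 + u(-4, G(6)) = 9*7 + (-4)**2*(-3 - 1) = 63 + 16*(-4) = 63 - 64 = -1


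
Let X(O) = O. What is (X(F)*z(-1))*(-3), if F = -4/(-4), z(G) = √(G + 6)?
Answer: -3*√5 ≈ -6.7082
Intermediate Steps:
z(G) = √(6 + G)
F = 1 (F = -4*(-¼) = 1)
(X(F)*z(-1))*(-3) = (1*√(6 - 1))*(-3) = (1*√5)*(-3) = √5*(-3) = -3*√5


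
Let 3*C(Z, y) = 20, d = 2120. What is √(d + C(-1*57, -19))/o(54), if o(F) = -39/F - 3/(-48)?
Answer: -96*√4785/95 ≈ -69.902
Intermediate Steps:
o(F) = 1/16 - 39/F (o(F) = -39/F - 3*(-1/48) = -39/F + 1/16 = 1/16 - 39/F)
C(Z, y) = 20/3 (C(Z, y) = (⅓)*20 = 20/3)
√(d + C(-1*57, -19))/o(54) = √(2120 + 20/3)/(((1/16)*(-624 + 54)/54)) = √(6380/3)/(((1/16)*(1/54)*(-570))) = (2*√4785/3)/(-95/144) = (2*√4785/3)*(-144/95) = -96*√4785/95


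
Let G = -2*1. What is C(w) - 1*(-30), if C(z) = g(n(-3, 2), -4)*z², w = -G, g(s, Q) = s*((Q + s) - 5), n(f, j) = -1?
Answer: 70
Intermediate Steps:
G = -2
g(s, Q) = s*(-5 + Q + s)
w = 2 (w = -1*(-2) = 2)
C(z) = 10*z² (C(z) = (-(-5 - 4 - 1))*z² = (-1*(-10))*z² = 10*z²)
C(w) - 1*(-30) = 10*2² - 1*(-30) = 10*4 + 30 = 40 + 30 = 70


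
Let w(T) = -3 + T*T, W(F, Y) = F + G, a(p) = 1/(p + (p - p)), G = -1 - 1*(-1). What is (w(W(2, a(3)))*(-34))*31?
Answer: -1054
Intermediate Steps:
G = 0 (G = -1 + 1 = 0)
a(p) = 1/p (a(p) = 1/(p + 0) = 1/p)
W(F, Y) = F (W(F, Y) = F + 0 = F)
w(T) = -3 + T²
(w(W(2, a(3)))*(-34))*31 = ((-3 + 2²)*(-34))*31 = ((-3 + 4)*(-34))*31 = (1*(-34))*31 = -34*31 = -1054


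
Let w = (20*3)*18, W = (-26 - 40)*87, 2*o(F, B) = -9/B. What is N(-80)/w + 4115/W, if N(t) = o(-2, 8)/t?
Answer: -105343043/146995200 ≈ -0.71664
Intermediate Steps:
o(F, B) = -9/(2*B) (o(F, B) = (-9/B)/2 = -9/(2*B))
W = -5742 (W = -66*87 = -5742)
N(t) = -9/(16*t) (N(t) = (-9/2/8)/t = (-9/2*1/8)/t = -9/(16*t))
w = 1080 (w = 60*18 = 1080)
N(-80)/w + 4115/W = -9/16/(-80)/1080 + 4115/(-5742) = -9/16*(-1/80)*(1/1080) + 4115*(-1/5742) = (9/1280)*(1/1080) - 4115/5742 = 1/153600 - 4115/5742 = -105343043/146995200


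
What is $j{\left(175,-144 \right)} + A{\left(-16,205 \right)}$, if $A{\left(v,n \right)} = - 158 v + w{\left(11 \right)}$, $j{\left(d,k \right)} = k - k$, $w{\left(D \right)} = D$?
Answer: $2539$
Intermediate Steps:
$j{\left(d,k \right)} = 0$
$A{\left(v,n \right)} = 11 - 158 v$ ($A{\left(v,n \right)} = - 158 v + 11 = 11 - 158 v$)
$j{\left(175,-144 \right)} + A{\left(-16,205 \right)} = 0 + \left(11 - -2528\right) = 0 + \left(11 + 2528\right) = 0 + 2539 = 2539$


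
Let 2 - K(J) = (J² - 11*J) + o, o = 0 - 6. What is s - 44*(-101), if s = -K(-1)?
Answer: 4448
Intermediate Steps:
o = -6 (o = 0 - 3*2 = 0 - 6 = -6)
K(J) = 8 - J² + 11*J (K(J) = 2 - ((J² - 11*J) - 6) = 2 - (-6 + J² - 11*J) = 2 + (6 - J² + 11*J) = 8 - J² + 11*J)
s = 4 (s = -(8 - 1*(-1)² + 11*(-1)) = -(8 - 1*1 - 11) = -(8 - 1 - 11) = -1*(-4) = 4)
s - 44*(-101) = 4 - 44*(-101) = 4 + 4444 = 4448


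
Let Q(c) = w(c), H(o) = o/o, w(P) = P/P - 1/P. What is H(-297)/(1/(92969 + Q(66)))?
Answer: 6136019/66 ≈ 92970.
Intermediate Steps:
w(P) = 1 - 1/P
H(o) = 1
Q(c) = (-1 + c)/c
H(-297)/(1/(92969 + Q(66))) = 1/1/(92969 + (-1 + 66)/66) = 1/1/(92969 + (1/66)*65) = 1/1/(92969 + 65/66) = 1/1/(6136019/66) = 1/(66/6136019) = 1*(6136019/66) = 6136019/66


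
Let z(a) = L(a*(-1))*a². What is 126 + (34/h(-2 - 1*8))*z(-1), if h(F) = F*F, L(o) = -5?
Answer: 1243/10 ≈ 124.30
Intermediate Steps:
h(F) = F²
z(a) = -5*a²
126 + (34/h(-2 - 1*8))*z(-1) = 126 + (34/((-2 - 1*8)²))*(-5*(-1)²) = 126 + (34/((-2 - 8)²))*(-5*1) = 126 + (34/((-10)²))*(-5) = 126 + (34/100)*(-5) = 126 + (34*(1/100))*(-5) = 126 + (17/50)*(-5) = 126 - 17/10 = 1243/10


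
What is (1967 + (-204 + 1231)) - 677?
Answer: 2317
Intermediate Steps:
(1967 + (-204 + 1231)) - 677 = (1967 + 1027) - 677 = 2994 - 677 = 2317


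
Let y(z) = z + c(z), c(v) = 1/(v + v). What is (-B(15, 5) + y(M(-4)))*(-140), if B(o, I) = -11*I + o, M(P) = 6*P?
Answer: -26845/12 ≈ -2237.1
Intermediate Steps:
B(o, I) = o - 11*I
c(v) = 1/(2*v)
y(z) = z + 1/(2*z)
(-B(15, 5) + y(M(-4)))*(-140) = (-(15 - 11*5) + (6*(-4) + 1/(2*((6*(-4))))))*(-140) = (-(15 - 55) + (-24 + (1/2)/(-24)))*(-140) = (-1*(-40) + (-24 + (1/2)*(-1/24)))*(-140) = (40 + (-24 - 1/48))*(-140) = (40 - 1153/48)*(-140) = (767/48)*(-140) = -26845/12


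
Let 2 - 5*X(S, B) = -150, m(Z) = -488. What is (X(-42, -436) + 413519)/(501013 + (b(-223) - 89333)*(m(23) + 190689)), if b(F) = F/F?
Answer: -689249/28317557865 ≈ -2.4340e-5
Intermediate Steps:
X(S, B) = 152/5 (X(S, B) = ⅖ - ⅕*(-150) = ⅖ + 30 = 152/5)
b(F) = 1
(X(-42, -436) + 413519)/(501013 + (b(-223) - 89333)*(m(23) + 190689)) = (152/5 + 413519)/(501013 + (1 - 89333)*(-488 + 190689)) = 2067747/(5*(501013 - 89332*190201)) = 2067747/(5*(501013 - 16991035732)) = (2067747/5)/(-16990534719) = (2067747/5)*(-1/16990534719) = -689249/28317557865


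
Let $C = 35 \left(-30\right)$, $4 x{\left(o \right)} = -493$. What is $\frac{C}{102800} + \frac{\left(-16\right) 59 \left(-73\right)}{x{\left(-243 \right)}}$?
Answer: $- \frac{566742641}{1013608} \approx -559.13$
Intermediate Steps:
$x{\left(o \right)} = - \frac{493}{4}$ ($x{\left(o \right)} = \frac{1}{4} \left(-493\right) = - \frac{493}{4}$)
$C = -1050$
$\frac{C}{102800} + \frac{\left(-16\right) 59 \left(-73\right)}{x{\left(-243 \right)}} = - \frac{1050}{102800} + \frac{\left(-16\right) 59 \left(-73\right)}{- \frac{493}{4}} = \left(-1050\right) \frac{1}{102800} + \left(-944\right) \left(-73\right) \left(- \frac{4}{493}\right) = - \frac{21}{2056} + 68912 \left(- \frac{4}{493}\right) = - \frac{21}{2056} - \frac{275648}{493} = - \frac{566742641}{1013608}$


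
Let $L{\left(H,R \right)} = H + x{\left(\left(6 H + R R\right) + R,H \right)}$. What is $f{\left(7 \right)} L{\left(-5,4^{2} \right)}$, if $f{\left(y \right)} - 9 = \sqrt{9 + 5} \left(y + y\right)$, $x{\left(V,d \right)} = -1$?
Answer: $-54 - 84 \sqrt{14} \approx -368.3$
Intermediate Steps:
$f{\left(y \right)} = 9 + 2 y \sqrt{14}$ ($f{\left(y \right)} = 9 + \sqrt{9 + 5} \left(y + y\right) = 9 + \sqrt{14} \cdot 2 y = 9 + 2 y \sqrt{14}$)
$L{\left(H,R \right)} = -1 + H$ ($L{\left(H,R \right)} = H - 1 = -1 + H$)
$f{\left(7 \right)} L{\left(-5,4^{2} \right)} = \left(9 + 2 \cdot 7 \sqrt{14}\right) \left(-1 - 5\right) = \left(9 + 14 \sqrt{14}\right) \left(-6\right) = -54 - 84 \sqrt{14}$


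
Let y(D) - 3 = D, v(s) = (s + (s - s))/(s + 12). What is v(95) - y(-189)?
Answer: 19997/107 ≈ 186.89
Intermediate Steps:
v(s) = s/(12 + s) (v(s) = (s + 0)/(12 + s) = s/(12 + s))
y(D) = 3 + D
v(95) - y(-189) = 95/(12 + 95) - (3 - 189) = 95/107 - 1*(-186) = 95*(1/107) + 186 = 95/107 + 186 = 19997/107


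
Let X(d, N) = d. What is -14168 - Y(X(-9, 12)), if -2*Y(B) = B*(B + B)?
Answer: -14087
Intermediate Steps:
Y(B) = -B**2 (Y(B) = -B*(B + B)/2 = -B*2*B/2 = -B**2)
-14168 - Y(X(-9, 12)) = -14168 - (-1)*(-9)**2 = -14168 - (-1)*81 = -14168 - 1*(-81) = -14168 + 81 = -14087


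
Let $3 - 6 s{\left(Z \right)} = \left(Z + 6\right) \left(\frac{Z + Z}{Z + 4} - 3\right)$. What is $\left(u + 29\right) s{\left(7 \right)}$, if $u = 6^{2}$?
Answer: $\frac{9100}{33} \approx 275.76$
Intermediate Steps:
$u = 36$
$s{\left(Z \right)} = \frac{1}{2} - \frac{\left(-3 + \frac{2 Z}{4 + Z}\right) \left(6 + Z\right)}{6}$ ($s{\left(Z \right)} = \frac{1}{2} - \frac{\left(Z + 6\right) \left(\frac{Z + Z}{Z + 4} - 3\right)}{6} = \frac{1}{2} - \frac{\left(6 + Z\right) \left(\frac{2 Z}{4 + Z} - 3\right)}{6} = \frac{1}{2} - \frac{\left(6 + Z\right) \left(-3 + \frac{2 Z}{4 + Z}\right)}{6} = \frac{1}{2} - \frac{\left(-3 + \frac{2 Z}{4 + Z}\right) \left(6 + Z\right)}{6}$)
$\left(u + 29\right) s{\left(7 \right)} = \left(36 + 29\right) \frac{84 + 7^{2} + 21 \cdot 7}{6 \left(4 + 7\right)} = 65 \frac{84 + 49 + 147}{6 \cdot 11} = 65 \cdot \frac{1}{6} \cdot \frac{1}{11} \cdot 280 = 65 \cdot \frac{140}{33} = \frac{9100}{33}$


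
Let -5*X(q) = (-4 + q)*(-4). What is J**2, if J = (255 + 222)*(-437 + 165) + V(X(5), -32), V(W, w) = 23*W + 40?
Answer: 420458871184/25 ≈ 1.6818e+10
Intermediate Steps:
X(q) = -16/5 + 4*q/5 (X(q) = -(-4 + q)*(-4)/5 = -(16 - 4*q)/5 = -16/5 + 4*q/5)
V(W, w) = 40 + 23*W
J = -648428/5 (J = (255 + 222)*(-437 + 165) + (40 + 23*(-16/5 + (4/5)*5)) = 477*(-272) + (40 + 23*(-16/5 + 4)) = -129744 + (40 + 23*(4/5)) = -129744 + (40 + 92/5) = -129744 + 292/5 = -648428/5 ≈ -1.2969e+5)
J**2 = (-648428/5)**2 = 420458871184/25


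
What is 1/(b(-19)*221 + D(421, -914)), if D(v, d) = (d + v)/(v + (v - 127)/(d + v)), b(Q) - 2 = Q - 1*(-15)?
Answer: -207259/91851527 ≈ -0.0022565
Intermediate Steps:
b(Q) = 17 + Q (b(Q) = 2 + (Q - 1*(-15)) = 2 + (Q + 15) = 2 + (15 + Q) = 17 + Q)
D(v, d) = (d + v)/(v + (-127 + v)/(d + v))
1/(b(-19)*221 + D(421, -914)) = 1/((17 - 19)*221 + (-914 + 421)²/(-127 + 421 + 421² - 914*421)) = 1/(-2*221 + (-493)²/(-127 + 421 + 177241 - 384794)) = 1/(-442 + 243049/(-207259)) = 1/(-442 + 243049*(-1/207259)) = 1/(-442 - 243049/207259) = 1/(-91851527/207259) = -207259/91851527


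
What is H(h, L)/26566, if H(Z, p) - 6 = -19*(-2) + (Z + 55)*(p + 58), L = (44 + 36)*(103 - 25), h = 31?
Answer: 270836/13283 ≈ 20.390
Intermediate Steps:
L = 6240 (L = 80*78 = 6240)
H(Z, p) = 44 + (55 + Z)*(58 + p) (H(Z, p) = 6 + (-19*(-2) + (Z + 55)*(p + 58)) = 6 + (38 + (55 + Z)*(58 + p)) = 44 + (55 + Z)*(58 + p))
H(h, L)/26566 = (3234 + 55*6240 + 58*31 + 31*6240)/26566 = (3234 + 343200 + 1798 + 193440)*(1/26566) = 541672*(1/26566) = 270836/13283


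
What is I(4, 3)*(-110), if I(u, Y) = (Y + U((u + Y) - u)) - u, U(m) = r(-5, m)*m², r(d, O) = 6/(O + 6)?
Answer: -550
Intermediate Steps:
r(d, O) = 6/(6 + O)
U(m) = 6*m²/(6 + m) (U(m) = (6/(6 + m))*m² = 6*m²/(6 + m))
I(u, Y) = Y - u + 6*Y²/(6 + Y) (I(u, Y) = (Y + 6*((u + Y) - u)²/(6 + ((u + Y) - u))) - u = (Y + 6*((Y + u) - u)²/(6 + ((Y + u) - u))) - u = (Y + 6*Y²/(6 + Y)) - u = Y - u + 6*Y²/(6 + Y))
I(4, 3)*(-110) = ((6*3² + (6 + 3)*(3 - 1*4))/(6 + 3))*(-110) = ((6*9 + 9*(3 - 4))/9)*(-110) = ((54 + 9*(-1))/9)*(-110) = ((54 - 9)/9)*(-110) = ((⅑)*45)*(-110) = 5*(-110) = -550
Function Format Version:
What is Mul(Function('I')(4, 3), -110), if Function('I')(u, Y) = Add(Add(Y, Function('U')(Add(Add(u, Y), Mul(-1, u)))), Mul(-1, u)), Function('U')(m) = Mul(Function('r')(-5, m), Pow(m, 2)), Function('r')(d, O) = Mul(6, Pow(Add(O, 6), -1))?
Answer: -550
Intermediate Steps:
Function('r')(d, O) = Mul(6, Pow(Add(6, O), -1))
Function('U')(m) = Mul(6, Pow(m, 2), Pow(Add(6, m), -1)) (Function('U')(m) = Mul(Mul(6, Pow(Add(6, m), -1)), Pow(m, 2)) = Mul(6, Pow(m, 2), Pow(Add(6, m), -1)))
Function('I')(u, Y) = Add(Y, Mul(-1, u), Mul(6, Pow(Y, 2), Pow(Add(6, Y), -1))) (Function('I')(u, Y) = Add(Add(Y, Mul(6, Pow(Add(Add(u, Y), Mul(-1, u)), 2), Pow(Add(6, Add(Add(u, Y), Mul(-1, u))), -1))), Mul(-1, u)) = Add(Add(Y, Mul(6, Pow(Add(Add(Y, u), Mul(-1, u)), 2), Pow(Add(6, Add(Add(Y, u), Mul(-1, u))), -1))), Mul(-1, u)) = Add(Add(Y, Mul(6, Pow(Y, 2), Pow(Add(6, Y), -1))), Mul(-1, u)) = Add(Y, Mul(-1, u), Mul(6, Pow(Y, 2), Pow(Add(6, Y), -1))))
Mul(Function('I')(4, 3), -110) = Mul(Mul(Pow(Add(6, 3), -1), Add(Mul(6, Pow(3, 2)), Mul(Add(6, 3), Add(3, Mul(-1, 4))))), -110) = Mul(Mul(Pow(9, -1), Add(Mul(6, 9), Mul(9, Add(3, -4)))), -110) = Mul(Mul(Rational(1, 9), Add(54, Mul(9, -1))), -110) = Mul(Mul(Rational(1, 9), Add(54, -9)), -110) = Mul(Mul(Rational(1, 9), 45), -110) = Mul(5, -110) = -550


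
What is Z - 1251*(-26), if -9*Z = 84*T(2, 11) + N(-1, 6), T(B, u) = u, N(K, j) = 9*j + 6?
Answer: 97250/3 ≈ 32417.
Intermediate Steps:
N(K, j) = 6 + 9*j
Z = -328/3 (Z = -(84*11 + (6 + 9*6))/9 = -(924 + (6 + 54))/9 = -(924 + 60)/9 = -⅑*984 = -328/3 ≈ -109.33)
Z - 1251*(-26) = -328/3 - 1251*(-26) = -328/3 + 32526 = 97250/3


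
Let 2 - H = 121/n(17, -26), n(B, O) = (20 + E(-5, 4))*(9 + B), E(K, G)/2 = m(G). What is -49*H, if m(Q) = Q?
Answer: -9345/104 ≈ -89.856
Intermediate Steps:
E(K, G) = 2*G
n(B, O) = 252 + 28*B (n(B, O) = (20 + 2*4)*(9 + B) = (20 + 8)*(9 + B) = 28*(9 + B) = 252 + 28*B)
H = 1335/728 (H = 2 - 121/(252 + 28*17) = 2 - 121/(252 + 476) = 2 - 121/728 = 1335/728 ≈ 1.8338)
-49*H = -49*1335/728 = -9345/104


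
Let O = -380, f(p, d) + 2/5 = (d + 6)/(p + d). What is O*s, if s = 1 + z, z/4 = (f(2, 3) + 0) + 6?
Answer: -11628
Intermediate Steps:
f(p, d) = -⅖ + (6 + d)/(d + p) (f(p, d) = -⅖ + (d + 6)/(p + d) = -⅖ + (6 + d)/(d + p))
z = 148/5 (z = 4*(((30 - 2*2 + 3*3)/(5*(3 + 2)) + 0) + 6) = 4*(((⅕)*(30 - 4 + 9)/5 + 0) + 6) = 4*(((⅕)*(⅕)*35 + 0) + 6) = 4*((7/5 + 0) + 6) = 4*(7/5 + 6) = 4*(37/5) = 148/5 ≈ 29.600)
s = 153/5 (s = 1 + 148/5 = 153/5 ≈ 30.600)
O*s = -380*153/5 = -11628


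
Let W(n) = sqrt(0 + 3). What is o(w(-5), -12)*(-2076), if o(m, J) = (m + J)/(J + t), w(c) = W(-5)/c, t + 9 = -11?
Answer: -1557/2 - 519*sqrt(3)/40 ≈ -800.97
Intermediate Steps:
t = -20 (t = -9 - 11 = -20)
W(n) = sqrt(3)
w(c) = sqrt(3)/c
o(m, J) = (J + m)/(-20 + J) (o(m, J) = (m + J)/(J - 20) = (J + m)/(-20 + J))
o(w(-5), -12)*(-2076) = ((-12 + sqrt(3)/(-5))/(-20 - 12))*(-2076) = ((-12 + sqrt(3)*(-1/5))/(-32))*(-2076) = -(-12 - sqrt(3)/5)/32*(-2076) = (3/8 + sqrt(3)/160)*(-2076) = -1557/2 - 519*sqrt(3)/40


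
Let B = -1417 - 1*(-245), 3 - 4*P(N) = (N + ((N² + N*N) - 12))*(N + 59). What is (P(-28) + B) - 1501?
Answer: -58057/4 ≈ -14514.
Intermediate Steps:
P(N) = ¾ - (59 + N)*(-12 + N + 2*N²)/4 (P(N) = ¾ - (N + ((N² + N*N) - 12))*(N + 59)/4 = ¾ - (N + ((N² + N²) - 12))*(59 + N)/4 = ¾ - (N + (2*N² - 12))*(59 + N)/4 = ¾ - (N + (-12 + 2*N²))*(59 + N)/4 = ¾ - (-12 + N + 2*N²)*(59 + N)/4 = ¾ - (59 + N)*(-12 + N + 2*N²)/4)
B = -1172 (B = -1417 + 245 = -1172)
(P(-28) + B) - 1501 = ((711/4 - 119/4*(-28)² - 47/4*(-28) - ½*(-28)³) - 1172) - 1501 = ((711/4 - 119/4*784 + 329 - ½*(-21952)) - 1172) - 1501 = ((711/4 - 23324 + 329 + 10976) - 1172) - 1501 = (-47365/4 - 1172) - 1501 = -52053/4 - 1501 = -58057/4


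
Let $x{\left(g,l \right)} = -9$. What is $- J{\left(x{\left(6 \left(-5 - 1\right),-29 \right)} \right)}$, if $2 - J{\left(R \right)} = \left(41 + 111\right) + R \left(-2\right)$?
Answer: $168$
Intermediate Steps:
$J{\left(R \right)} = -150 + 2 R$ ($J{\left(R \right)} = 2 - \left(\left(41 + 111\right) + R \left(-2\right)\right) = 2 - \left(152 - 2 R\right) = 2 + \left(-152 + 2 R\right) = -150 + 2 R$)
$- J{\left(x{\left(6 \left(-5 - 1\right),-29 \right)} \right)} = - (-150 + 2 \left(-9\right)) = - (-150 - 18) = \left(-1\right) \left(-168\right) = 168$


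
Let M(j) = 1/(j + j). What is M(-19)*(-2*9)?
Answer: 9/19 ≈ 0.47368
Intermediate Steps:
M(j) = 1/(2*j)
M(-19)*(-2*9) = ((½)/(-19))*(-2*9) = ((½)*(-1/19))*(-18) = -1/38*(-18) = 9/19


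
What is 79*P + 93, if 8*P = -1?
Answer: 665/8 ≈ 83.125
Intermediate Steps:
P = -⅛ (P = (⅛)*(-1) = -⅛ ≈ -0.12500)
79*P + 93 = 79*(-⅛) + 93 = -79/8 + 93 = 665/8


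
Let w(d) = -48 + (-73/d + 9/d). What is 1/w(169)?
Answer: -169/8176 ≈ -0.020670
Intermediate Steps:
w(d) = -48 - 64/d
1/w(169) = 1/(-48 - 64/169) = 1/(-8176/169) = -169/8176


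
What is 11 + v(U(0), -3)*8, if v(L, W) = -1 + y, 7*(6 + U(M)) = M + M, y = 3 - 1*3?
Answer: 3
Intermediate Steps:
y = 0 (y = 3 - 3 = 0)
U(M) = -6 + 2*M/7 (U(M) = -6 + (M + M)/7 = -6 + (2*M)/7 = -6 + 2*M/7)
v(L, W) = -1 (v(L, W) = -1 + 0 = -1)
11 + v(U(0), -3)*8 = 11 - 1*8 = 11 - 8 = 3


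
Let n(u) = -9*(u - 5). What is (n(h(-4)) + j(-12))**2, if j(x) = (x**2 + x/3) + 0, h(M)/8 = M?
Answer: 223729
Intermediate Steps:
h(M) = 8*M
j(x) = x**2 + x/3 (j(x) = (x**2 + x/3) + 0 = x**2 + x/3)
n(u) = 45 - 9*u (n(u) = -9*(-5 + u) = 45 - 9*u)
(n(h(-4)) + j(-12))**2 = ((45 - 72*(-4)) - 12*(1/3 - 12))**2 = ((45 - 9*(-32)) - 12*(-35/3))**2 = ((45 + 288) + 140)**2 = (333 + 140)**2 = 473**2 = 223729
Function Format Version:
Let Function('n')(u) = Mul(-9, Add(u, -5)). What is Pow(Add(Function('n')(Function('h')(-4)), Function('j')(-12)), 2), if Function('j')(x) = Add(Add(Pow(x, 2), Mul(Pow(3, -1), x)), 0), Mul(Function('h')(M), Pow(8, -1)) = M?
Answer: 223729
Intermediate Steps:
Function('h')(M) = Mul(8, M)
Function('j')(x) = Add(Pow(x, 2), Mul(Rational(1, 3), x)) (Function('j')(x) = Add(Add(Pow(x, 2), Mul(Rational(1, 3), x)), 0) = Add(Pow(x, 2), Mul(Rational(1, 3), x)))
Function('n')(u) = Add(45, Mul(-9, u)) (Function('n')(u) = Mul(-9, Add(-5, u)) = Add(45, Mul(-9, u)))
Pow(Add(Function('n')(Function('h')(-4)), Function('j')(-12)), 2) = Pow(Add(Add(45, Mul(-9, Mul(8, -4))), Mul(-12, Add(Rational(1, 3), -12))), 2) = Pow(Add(Add(45, Mul(-9, -32)), Mul(-12, Rational(-35, 3))), 2) = Pow(Add(Add(45, 288), 140), 2) = Pow(Add(333, 140), 2) = Pow(473, 2) = 223729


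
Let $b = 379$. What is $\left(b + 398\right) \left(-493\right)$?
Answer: $-383061$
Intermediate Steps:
$\left(b + 398\right) \left(-493\right) = \left(379 + 398\right) \left(-493\right) = 777 \left(-493\right) = -383061$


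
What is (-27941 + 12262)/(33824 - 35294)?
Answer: 15679/1470 ≈ 10.666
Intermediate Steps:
(-27941 + 12262)/(33824 - 35294) = -15679/(-1470) = -15679*(-1/1470) = 15679/1470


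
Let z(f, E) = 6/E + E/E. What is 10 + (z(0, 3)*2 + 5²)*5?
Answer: 165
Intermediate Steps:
z(f, E) = 1 + 6/E (z(f, E) = 6/E + 1 = 1 + 6/E)
10 + (z(0, 3)*2 + 5²)*5 = 10 + (((6 + 3)/3)*2 + 5²)*5 = 10 + (((⅓)*9)*2 + 25)*5 = 10 + (3*2 + 25)*5 = 10 + (6 + 25)*5 = 10 + 31*5 = 10 + 155 = 165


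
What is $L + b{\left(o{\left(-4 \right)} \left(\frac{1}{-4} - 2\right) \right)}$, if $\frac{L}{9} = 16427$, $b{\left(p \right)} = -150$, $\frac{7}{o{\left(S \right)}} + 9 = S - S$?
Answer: $147693$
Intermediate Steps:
$o{\left(S \right)} = - \frac{7}{9}$ ($o{\left(S \right)} = \frac{7}{-9 + \left(S - S\right)} = \frac{7}{-9 + 0} = \frac{7}{-9} = 7 \left(- \frac{1}{9}\right) = - \frac{7}{9}$)
$L = 147843$ ($L = 9 \cdot 16427 = 147843$)
$L + b{\left(o{\left(-4 \right)} \left(\frac{1}{-4} - 2\right) \right)} = 147843 - 150 = 147693$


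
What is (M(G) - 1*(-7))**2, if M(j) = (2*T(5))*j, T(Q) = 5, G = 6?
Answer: 4489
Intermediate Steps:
M(j) = 10*j (M(j) = (2*5)*j = 10*j)
(M(G) - 1*(-7))**2 = (10*6 - 1*(-7))**2 = (60 + 7)**2 = 67**2 = 4489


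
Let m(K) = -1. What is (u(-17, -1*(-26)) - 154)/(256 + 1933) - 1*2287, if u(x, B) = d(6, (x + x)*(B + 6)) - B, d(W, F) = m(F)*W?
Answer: -5006429/2189 ≈ -2287.1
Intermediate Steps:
d(W, F) = -W
u(x, B) = -6 - B (u(x, B) = -1*6 - B = -6 - B)
(u(-17, -1*(-26)) - 154)/(256 + 1933) - 1*2287 = ((-6 - (-1)*(-26)) - 154)/(256 + 1933) - 1*2287 = ((-6 - 1*26) - 154)/2189 - 2287 = ((-6 - 26) - 154)*(1/2189) - 2287 = (-32 - 154)*(1/2189) - 2287 = -186*1/2189 - 2287 = -186/2189 - 2287 = -5006429/2189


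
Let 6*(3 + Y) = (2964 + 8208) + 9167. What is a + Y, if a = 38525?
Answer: 251471/6 ≈ 41912.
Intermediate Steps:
Y = 20321/6 (Y = -3 + ((2964 + 8208) + 9167)/6 = -3 + (11172 + 9167)/6 = -3 + (⅙)*20339 = -3 + 20339/6 = 20321/6 ≈ 3386.8)
a + Y = 38525 + 20321/6 = 251471/6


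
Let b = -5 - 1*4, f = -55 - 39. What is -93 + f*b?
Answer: 753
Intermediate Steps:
f = -94
b = -9 (b = -5*1 - 4 = -5 - 4 = -9)
-93 + f*b = -93 - 94*(-9) = -93 + 846 = 753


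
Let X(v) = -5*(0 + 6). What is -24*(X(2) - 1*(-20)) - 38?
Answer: 202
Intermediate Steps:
X(v) = -30 (X(v) = -5*6 = -30)
-24*(X(2) - 1*(-20)) - 38 = -24*(-30 - 1*(-20)) - 38 = -24*(-30 + 20) - 38 = -24*(-10) - 38 = 240 - 38 = 202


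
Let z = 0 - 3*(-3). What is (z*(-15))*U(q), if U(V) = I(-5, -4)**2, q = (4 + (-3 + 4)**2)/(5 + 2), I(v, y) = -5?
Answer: -3375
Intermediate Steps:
z = 9 (z = 0 + 9 = 9)
q = 5/7 (q = (4 + 1**2)/7 = (4 + 1)*(1/7) = 5*(1/7) = 5/7 ≈ 0.71429)
U(V) = 25 (U(V) = (-5)**2 = 25)
(z*(-15))*U(q) = (9*(-15))*25 = -135*25 = -3375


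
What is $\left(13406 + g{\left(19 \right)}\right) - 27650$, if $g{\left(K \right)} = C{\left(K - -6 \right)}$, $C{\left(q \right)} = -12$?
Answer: $-14256$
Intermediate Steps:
$g{\left(K \right)} = -12$
$\left(13406 + g{\left(19 \right)}\right) - 27650 = \left(13406 - 12\right) - 27650 = 13394 - 27650 = -14256$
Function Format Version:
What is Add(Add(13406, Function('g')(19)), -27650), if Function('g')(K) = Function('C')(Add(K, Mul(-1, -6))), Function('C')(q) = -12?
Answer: -14256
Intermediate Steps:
Function('g')(K) = -12
Add(Add(13406, Function('g')(19)), -27650) = Add(Add(13406, -12), -27650) = Add(13394, -27650) = -14256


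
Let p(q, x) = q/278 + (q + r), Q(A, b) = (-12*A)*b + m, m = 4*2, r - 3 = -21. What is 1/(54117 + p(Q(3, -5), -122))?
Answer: 139/7545987 ≈ 1.8420e-5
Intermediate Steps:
r = -18 (r = 3 - 21 = -18)
m = 8
Q(A, b) = 8 - 12*A*b (Q(A, b) = (-12*A)*b + 8 = -12*A*b + 8 = 8 - 12*A*b)
p(q, x) = -18 + 279*q/278 (p(q, x) = q/278 + (q - 18) = q/278 + (-18 + q) = -18 + 279*q/278)
1/(54117 + p(Q(3, -5), -122)) = 1/(54117 + (-18 + 279*(8 - 12*3*(-5))/278)) = 1/(54117 + (-18 + 279*(8 + 180)/278)) = 1/(54117 + (-18 + (279/278)*188)) = 1/(54117 + (-18 + 26226/139)) = 1/(54117 + 23724/139) = 1/(7545987/139) = 139/7545987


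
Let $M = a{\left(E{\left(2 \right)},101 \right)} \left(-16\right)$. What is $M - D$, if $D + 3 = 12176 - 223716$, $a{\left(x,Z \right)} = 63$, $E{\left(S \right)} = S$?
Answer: $210535$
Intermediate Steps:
$D = -211543$ ($D = -3 + \left(12176 - 223716\right) = -3 - 211540 = -211543$)
$M = -1008$ ($M = 63 \left(-16\right) = -1008$)
$M - D = -1008 - -211543 = -1008 + 211543 = 210535$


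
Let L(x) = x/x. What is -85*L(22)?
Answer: -85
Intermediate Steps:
L(x) = 1
-85*L(22) = -85*1 = -85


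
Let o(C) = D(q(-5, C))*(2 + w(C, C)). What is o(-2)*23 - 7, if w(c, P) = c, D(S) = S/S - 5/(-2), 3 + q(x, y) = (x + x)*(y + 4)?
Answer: -7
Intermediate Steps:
q(x, y) = -3 + 2*x*(4 + y) (q(x, y) = -3 + (x + x)*(y + 4) = -3 + (2*x)*(4 + y) = -3 + 2*x*(4 + y))
D(S) = 7/2 (D(S) = 1 - 5*(-½) = 1 + 5/2 = 7/2)
o(C) = 7 + 7*C/2 (o(C) = 7*(2 + C)/2 = 7 + 7*C/2)
o(-2)*23 - 7 = (7 + (7/2)*(-2))*23 - 7 = (7 - 7)*23 - 7 = 0*23 - 7 = 0 - 7 = -7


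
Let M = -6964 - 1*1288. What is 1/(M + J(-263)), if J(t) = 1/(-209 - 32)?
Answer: -241/1988733 ≈ -0.00012118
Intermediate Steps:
M = -8252 (M = -6964 - 1288 = -8252)
J(t) = -1/241 (J(t) = 1/(-241) = -1/241)
1/(M + J(-263)) = 1/(-8252 - 1/241) = 1/(-1988733/241) = -241/1988733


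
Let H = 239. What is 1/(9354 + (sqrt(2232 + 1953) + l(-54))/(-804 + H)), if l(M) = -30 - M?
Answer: 995339030/9310359005337 + 565*sqrt(465)/9310359005337 ≈ 0.00010691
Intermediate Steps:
1/(9354 + (sqrt(2232 + 1953) + l(-54))/(-804 + H)) = 1/(9354 + (sqrt(2232 + 1953) + (-30 - 1*(-54)))/(-804 + 239)) = 1/(9354 + (sqrt(4185) + (-30 + 54))/(-565)) = 1/(9354 + (3*sqrt(465) + 24)*(-1/565)) = 1/(9354 + (24 + 3*sqrt(465))*(-1/565)) = 1/(9354 + (-24/565 - 3*sqrt(465)/565)) = 1/(5284986/565 - 3*sqrt(465)/565)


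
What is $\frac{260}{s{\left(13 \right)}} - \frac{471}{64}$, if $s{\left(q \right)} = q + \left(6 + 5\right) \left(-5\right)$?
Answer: $- \frac{18211}{1344} \approx -13.55$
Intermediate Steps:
$s{\left(q \right)} = -55 + q$ ($s{\left(q \right)} = q + 11 \left(-5\right) = q - 55 = -55 + q$)
$\frac{260}{s{\left(13 \right)}} - \frac{471}{64} = \frac{260}{-55 + 13} - \frac{471}{64} = \frac{260}{-42} - \frac{471}{64} = 260 \left(- \frac{1}{42}\right) - \frac{471}{64} = - \frac{130}{21} - \frac{471}{64} = - \frac{18211}{1344}$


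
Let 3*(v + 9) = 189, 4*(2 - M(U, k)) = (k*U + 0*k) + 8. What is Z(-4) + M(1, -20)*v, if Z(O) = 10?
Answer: 280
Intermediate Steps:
M(U, k) = -U*k/4 (M(U, k) = 2 - ((k*U + 0*k) + 8)/4 = 2 - ((U*k + 0) + 8)/4 = 2 - (U*k + 8)/4 = 2 - (8 + U*k)/4 = 2 + (-2 - U*k/4) = -U*k/4)
v = 54 (v = -9 + (1/3)*189 = -9 + 63 = 54)
Z(-4) + M(1, -20)*v = 10 - 1/4*1*(-20)*54 = 10 + 5*54 = 10 + 270 = 280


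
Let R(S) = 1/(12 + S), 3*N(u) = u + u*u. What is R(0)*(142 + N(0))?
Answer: 71/6 ≈ 11.833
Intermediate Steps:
N(u) = u/3 + u**2/3 (N(u) = (u + u*u)/3 = (u + u**2)/3 = u/3 + u**2/3)
R(0)*(142 + N(0)) = (142 + (1/3)*0*(1 + 0))/(12 + 0) = (142 + (1/3)*0*1)/12 = (142 + 0)/12 = (1/12)*142 = 71/6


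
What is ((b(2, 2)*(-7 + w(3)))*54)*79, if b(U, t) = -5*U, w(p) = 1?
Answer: 255960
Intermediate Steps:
((b(2, 2)*(-7 + w(3)))*54)*79 = (((-5*2)*(-7 + 1))*54)*79 = (-10*(-6)*54)*79 = (60*54)*79 = 3240*79 = 255960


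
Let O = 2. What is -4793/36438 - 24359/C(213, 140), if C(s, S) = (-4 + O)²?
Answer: -443806207/72876 ≈ -6089.9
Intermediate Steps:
C(s, S) = 4 (C(s, S) = (-4 + 2)² = (-2)² = 4)
-4793/36438 - 24359/C(213, 140) = -4793/36438 - 24359/4 = -443806207/72876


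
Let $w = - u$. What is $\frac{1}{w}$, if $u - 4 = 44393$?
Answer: $- \frac{1}{44397} \approx -2.2524 \cdot 10^{-5}$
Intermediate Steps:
$u = 44397$ ($u = 4 + 44393 = 44397$)
$w = -44397$ ($w = \left(-1\right) 44397 = -44397$)
$\frac{1}{w} = \frac{1}{-44397} = - \frac{1}{44397}$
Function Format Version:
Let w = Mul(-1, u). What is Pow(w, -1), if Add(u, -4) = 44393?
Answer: Rational(-1, 44397) ≈ -2.2524e-5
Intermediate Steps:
u = 44397 (u = Add(4, 44393) = 44397)
w = -44397 (w = Mul(-1, 44397) = -44397)
Pow(w, -1) = Pow(-44397, -1) = Rational(-1, 44397)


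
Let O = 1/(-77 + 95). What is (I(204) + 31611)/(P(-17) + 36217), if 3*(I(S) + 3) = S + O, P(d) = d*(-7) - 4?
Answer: 1710505/1961928 ≈ 0.87185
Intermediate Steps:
O = 1/18 ≈ 0.055556
P(d) = -4 - 7*d (P(d) = -7*d - 4 = -4 - 7*d)
I(S) = -161/54 + S/3 (I(S) = -3 + (S + 1/18)/3 = -3 + (1/18 + S)/3 = -3 + (1/54 + S/3) = -161/54 + S/3)
(I(204) + 31611)/(P(-17) + 36217) = ((-161/54 + (1/3)*204) + 31611)/((-4 - 7*(-17)) + 36217) = ((-161/54 + 68) + 31611)/((-4 + 119) + 36217) = (3511/54 + 31611)/(115 + 36217) = (1710505/54)/36332 = (1710505/54)*(1/36332) = 1710505/1961928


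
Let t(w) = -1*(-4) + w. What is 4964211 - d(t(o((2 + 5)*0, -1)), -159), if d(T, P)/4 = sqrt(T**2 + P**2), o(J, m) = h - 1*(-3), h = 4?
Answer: 4964211 - 4*sqrt(25402) ≈ 4.9636e+6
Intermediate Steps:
o(J, m) = 7 (o(J, m) = 4 - 1*(-3) = 4 + 3 = 7)
t(w) = 4 + w
d(T, P) = 4*sqrt(P**2 + T**2) (d(T, P) = 4*sqrt(T**2 + P**2) = 4*sqrt(P**2 + T**2))
4964211 - d(t(o((2 + 5)*0, -1)), -159) = 4964211 - 4*sqrt((-159)**2 + (4 + 7)**2) = 4964211 - 4*sqrt(25281 + 11**2) = 4964211 - 4*sqrt(25281 + 121) = 4964211 - 4*sqrt(25402)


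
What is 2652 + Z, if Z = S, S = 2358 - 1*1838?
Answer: 3172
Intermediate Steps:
S = 520 (S = 2358 - 1838 = 520)
Z = 520
2652 + Z = 2652 + 520 = 3172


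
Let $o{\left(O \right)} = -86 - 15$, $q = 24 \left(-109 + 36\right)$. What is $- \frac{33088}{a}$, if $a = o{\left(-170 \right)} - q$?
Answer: $- \frac{33088}{1651} \approx -20.041$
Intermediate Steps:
$q = -1752$ ($q = 24 \left(-73\right) = -1752$)
$o{\left(O \right)} = -101$
$a = 1651$ ($a = -101 - -1752 = -101 + 1752 = 1651$)
$- \frac{33088}{a} = - \frac{33088}{1651}$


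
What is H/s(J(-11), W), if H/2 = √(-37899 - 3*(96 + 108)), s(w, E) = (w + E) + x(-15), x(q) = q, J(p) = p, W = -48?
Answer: -3*I*√4279/37 ≈ -5.3038*I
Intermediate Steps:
s(w, E) = -15 + E + w (s(w, E) = (w + E) - 15 = (E + w) - 15 = -15 + E + w)
H = 6*I*√4279 (H = 2*√(-37899 - 3*(96 + 108)) = 2*√(-37899 - 3*204) = 2*√(-37899 - 612) = 2*√(-38511) = 2*(3*I*√4279) = 6*I*√4279 ≈ 392.48*I)
H/s(J(-11), W) = (6*I*√4279)/(-15 - 48 - 11) = (6*I*√4279)/(-74) = (6*I*√4279)*(-1/74) = -3*I*√4279/37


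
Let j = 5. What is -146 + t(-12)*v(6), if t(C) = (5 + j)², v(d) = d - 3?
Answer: 154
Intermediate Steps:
v(d) = -3 + d
t(C) = 100 (t(C) = (5 + 5)² = 10² = 100)
-146 + t(-12)*v(6) = -146 + 100*(-3 + 6) = -146 + 100*3 = -146 + 300 = 154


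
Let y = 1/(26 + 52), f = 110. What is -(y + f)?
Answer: -8581/78 ≈ -110.01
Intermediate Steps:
y = 1/78 ≈ 0.012821
-(y + f) = -(1/78 + 110) = -1*8581/78 = -8581/78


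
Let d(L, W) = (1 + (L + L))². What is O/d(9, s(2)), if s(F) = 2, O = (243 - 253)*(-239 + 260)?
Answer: -210/361 ≈ -0.58172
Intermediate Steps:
O = -210 (O = -10*21 = -210)
d(L, W) = (1 + 2*L)²
O/d(9, s(2)) = -210/(1 + 2*9)² = -210/(1 + 18)² = -210/(19²) = -210/361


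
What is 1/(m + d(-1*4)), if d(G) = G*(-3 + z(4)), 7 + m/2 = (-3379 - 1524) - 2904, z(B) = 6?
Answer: -1/15640 ≈ -6.3939e-5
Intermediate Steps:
m = -15628 (m = -14 + 2*((-3379 - 1524) - 2904) = -14 + 2*(-4903 - 2904) = -14 + 2*(-7807) = -14 - 15614 = -15628)
d(G) = 3*G (d(G) = G*(-3 + 6) = G*3 = 3*G)
1/(m + d(-1*4)) = 1/(-15628 + 3*(-1*4)) = 1/(-15628 + 3*(-4)) = 1/(-15628 - 12) = 1/(-15640) = -1/15640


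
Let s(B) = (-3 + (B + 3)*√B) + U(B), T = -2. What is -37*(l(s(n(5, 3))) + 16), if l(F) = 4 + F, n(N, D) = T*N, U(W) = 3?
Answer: -740 + 259*I*√10 ≈ -740.0 + 819.03*I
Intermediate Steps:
n(N, D) = -2*N
s(B) = √B*(3 + B) (s(B) = (-3 + (B + 3)*√B) + 3 = (-3 + (3 + B)*√B) + 3 = (-3 + √B*(3 + B)) + 3 = √B*(3 + B))
-37*(l(s(n(5, 3))) + 16) = -37*((4 + √(-2*5)*(3 - 2*5)) + 16) = -37*((4 + √(-10)*(3 - 10)) + 16) = -37*((4 + (I*√10)*(-7)) + 16) = -37*((4 - 7*I*√10) + 16) = -37*(20 - 7*I*√10) = -740 + 259*I*√10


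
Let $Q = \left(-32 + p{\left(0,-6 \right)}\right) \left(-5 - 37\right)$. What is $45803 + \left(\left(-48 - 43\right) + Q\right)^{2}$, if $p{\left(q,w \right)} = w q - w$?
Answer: $1047804$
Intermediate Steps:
$p{\left(q,w \right)} = - w + q w$ ($p{\left(q,w \right)} = q w - w = - w + q w$)
$Q = 1092$ ($Q = \left(-32 - 6 \left(-1 + 0\right)\right) \left(-5 - 37\right) = \left(-32 - -6\right) \left(-42\right) = \left(-32 + 6\right) \left(-42\right) = \left(-26\right) \left(-42\right) = 1092$)
$45803 + \left(\left(-48 - 43\right) + Q\right)^{2} = 45803 + \left(\left(-48 - 43\right) + 1092\right)^{2} = 45803 + \left(-91 + 1092\right)^{2} = 45803 + 1001^{2} = 45803 + 1002001 = 1047804$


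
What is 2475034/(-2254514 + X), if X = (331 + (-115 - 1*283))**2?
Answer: -2475034/2250025 ≈ -1.1000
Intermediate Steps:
X = 4489 (X = (331 + (-115 - 283))**2 = (331 - 398)**2 = (-67)**2 = 4489)
2475034/(-2254514 + X) = 2475034/(-2254514 + 4489) = 2475034/(-2250025) = 2475034*(-1/2250025) = -2475034/2250025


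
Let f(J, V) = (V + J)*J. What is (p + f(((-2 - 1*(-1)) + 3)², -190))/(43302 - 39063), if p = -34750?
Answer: -35494/4239 ≈ -8.3732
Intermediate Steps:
f(J, V) = J*(J + V) (f(J, V) = (J + V)*J = J*(J + V))
(p + f(((-2 - 1*(-1)) + 3)², -190))/(43302 - 39063) = (-34750 + ((-2 - 1*(-1)) + 3)²*(((-2 - 1*(-1)) + 3)² - 190))/(43302 - 39063) = (-34750 + ((-2 + 1) + 3)²*(((-2 + 1) + 3)² - 190))/4239 = (-34750 + (-1 + 3)²*((-1 + 3)² - 190))*(1/4239) = (-34750 + 2²*(2² - 190))*(1/4239) = (-34750 + 4*(4 - 190))*(1/4239) = (-34750 + 4*(-186))*(1/4239) = (-34750 - 744)*(1/4239) = -35494*1/4239 = -35494/4239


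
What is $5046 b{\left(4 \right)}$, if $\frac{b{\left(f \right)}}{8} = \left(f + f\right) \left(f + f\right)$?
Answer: $2583552$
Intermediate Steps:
$b{\left(f \right)} = 32 f^{2}$ ($b{\left(f \right)} = 8 \left(f + f\right) \left(f + f\right) = 8 \cdot 2 f 2 f = 8 \cdot 4 f^{2} = 32 f^{2}$)
$5046 b{\left(4 \right)} = 5046 \cdot 32 \cdot 4^{2} = 5046 \cdot 32 \cdot 16 = 5046 \cdot 512 = 2583552$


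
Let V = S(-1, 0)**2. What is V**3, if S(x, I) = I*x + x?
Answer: 1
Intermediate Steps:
S(x, I) = x + I*x
V = 1 (V = (-(1 + 0))**2 = (-1*1)**2 = (-1)**2 = 1)
V**3 = 1**3 = 1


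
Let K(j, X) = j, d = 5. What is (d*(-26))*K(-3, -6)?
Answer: 390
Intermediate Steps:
(d*(-26))*K(-3, -6) = (5*(-26))*(-3) = -130*(-3) = 390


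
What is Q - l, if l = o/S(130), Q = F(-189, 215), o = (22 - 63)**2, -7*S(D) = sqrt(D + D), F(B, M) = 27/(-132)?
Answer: -9/44 + 11767*sqrt(65)/130 ≈ 729.55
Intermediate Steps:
F(B, M) = -9/44 (F(B, M) = 27*(-1/132) = -9/44)
S(D) = -sqrt(2)*sqrt(D)/7 (S(D) = -sqrt(D + D)/7 = -sqrt(2)*sqrt(D)/7)
o = 1681 (o = (-41)**2 = 1681)
Q = -9/44 ≈ -0.20455
l = -11767*sqrt(65)/130 (l = 1681/((-sqrt(2)*sqrt(130)/7)) = 1681/((-2*sqrt(65)/7)) = 1681*(-7*sqrt(65)/130) = -11767*sqrt(65)/130 ≈ -729.76)
Q - l = -9/44 - (-11767)*sqrt(65)/130 = -9/44 + 11767*sqrt(65)/130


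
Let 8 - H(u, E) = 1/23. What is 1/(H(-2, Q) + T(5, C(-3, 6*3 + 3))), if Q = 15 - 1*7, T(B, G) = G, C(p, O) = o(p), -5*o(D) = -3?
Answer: 115/984 ≈ 0.11687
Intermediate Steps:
o(D) = ⅗ (o(D) = -⅕*(-3) = ⅗)
C(p, O) = ⅗
Q = 8 (Q = 15 - 7 = 8)
H(u, E) = 183/23 (H(u, E) = 8 - 1/23 = 183/23)
1/(H(-2, Q) + T(5, C(-3, 6*3 + 3))) = 1/(183/23 + ⅗) = 1/(984/115) = 115/984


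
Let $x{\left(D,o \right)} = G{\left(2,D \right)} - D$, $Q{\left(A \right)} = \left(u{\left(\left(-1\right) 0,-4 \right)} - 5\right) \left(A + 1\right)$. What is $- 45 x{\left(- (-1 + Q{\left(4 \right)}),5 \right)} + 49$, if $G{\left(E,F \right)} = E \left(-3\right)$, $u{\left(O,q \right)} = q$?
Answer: $2389$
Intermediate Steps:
$Q{\left(A \right)} = -9 - 9 A$ ($Q{\left(A \right)} = \left(-4 - 5\right) \left(A + 1\right) = - 9 \left(1 + A\right) = -9 - 9 A$)
$G{\left(E,F \right)} = - 3 E$
$x{\left(D,o \right)} = -6 - D$ ($x{\left(D,o \right)} = \left(-3\right) 2 - D = -6 - D$)
$- 45 x{\left(- (-1 + Q{\left(4 \right)}),5 \right)} + 49 = - 45 \left(-6 - - (-1 - 45)\right) + 49 = - 45 \left(-6 - \left(-1\right) \left(-46\right)\right) + 49 = - 45 \left(-6 - 46\right) + 49 = \left(-45\right) \left(-52\right) + 49 = 2340 + 49 = 2389$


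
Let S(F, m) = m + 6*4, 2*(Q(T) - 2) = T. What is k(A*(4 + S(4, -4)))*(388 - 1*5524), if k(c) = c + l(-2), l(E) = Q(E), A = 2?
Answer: -251664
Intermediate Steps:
Q(T) = 2 + T/2
S(F, m) = 24 + m (S(F, m) = m + 24 = 24 + m)
l(E) = 2 + E/2
k(c) = 1 + c (k(c) = c + (2 + (1/2)*(-2)) = c + (2 - 1) = c + 1 = 1 + c)
k(A*(4 + S(4, -4)))*(388 - 1*5524) = (1 + 2*(4 + (24 - 4)))*(388 - 1*5524) = (1 + 2*(4 + 20))*(388 - 5524) = (1 + 2*24)*(-5136) = (1 + 48)*(-5136) = 49*(-5136) = -251664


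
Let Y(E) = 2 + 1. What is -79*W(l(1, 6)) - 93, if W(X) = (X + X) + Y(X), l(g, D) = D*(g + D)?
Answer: -6966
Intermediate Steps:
l(g, D) = D*(D + g)
Y(E) = 3
W(X) = 3 + 2*X (W(X) = (X + X) + 3 = 2*X + 3 = 3 + 2*X)
-79*W(l(1, 6)) - 93 = -79*(3 + 2*(6*(6 + 1))) - 93 = -79*(3 + 2*(6*7)) - 93 = -79*(3 + 2*42) - 93 = -79*(3 + 84) - 93 = -79*87 - 93 = -6873 - 93 = -6966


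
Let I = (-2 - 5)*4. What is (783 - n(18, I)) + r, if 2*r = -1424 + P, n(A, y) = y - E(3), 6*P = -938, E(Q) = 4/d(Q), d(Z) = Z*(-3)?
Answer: 367/18 ≈ 20.389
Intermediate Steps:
d(Z) = -3*Z
E(Q) = -4/(3*Q) (E(Q) = 4/((-3*Q)) = 4*(-1/(3*Q)) = -4/(3*Q))
P = -469/3 (P = (1/6)*(-938) = -469/3 ≈ -156.33)
I = -28 (I = -7*4 = -28)
n(A, y) = 4/9 + y (n(A, y) = y - (-4)/(3*3) = y - 1*(-4/9) = y + 4/9 = 4/9 + y)
r = -4741/6 (r = (-1424 - 469/3)/2 = (1/2)*(-4741/3) = -4741/6 ≈ -790.17)
(783 - n(18, I)) + r = (783 - (4/9 - 28)) - 4741/6 = (783 - 1*(-248/9)) - 4741/6 = (783 + 248/9) - 4741/6 = 7295/9 - 4741/6 = 367/18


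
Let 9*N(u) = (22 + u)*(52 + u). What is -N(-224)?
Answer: -34744/9 ≈ -3860.4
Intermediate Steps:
N(u) = (22 + u)*(52 + u)/9 (N(u) = ((22 + u)*(52 + u))/9 = (22 + u)*(52 + u)/9)
-N(-224) = -(1144/9 + (1/9)*(-224)**2 + (74/9)*(-224)) = -(1144/9 + (1/9)*50176 - 16576/9) = -(1144/9 + 50176/9 - 16576/9) = -1*34744/9 = -34744/9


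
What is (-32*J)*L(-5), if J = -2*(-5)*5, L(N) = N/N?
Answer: -1600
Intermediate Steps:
L(N) = 1
J = 50 (J = 10*5 = 50)
(-32*J)*L(-5) = -32*50*1 = -1600*1 = -1600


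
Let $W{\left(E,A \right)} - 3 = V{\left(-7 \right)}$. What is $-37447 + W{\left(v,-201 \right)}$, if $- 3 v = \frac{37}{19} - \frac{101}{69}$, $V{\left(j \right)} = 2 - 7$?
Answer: $-37449$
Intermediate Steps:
$V{\left(j \right)} = -5$
$v = - \frac{634}{3933}$ ($v = - \frac{\frac{37}{19} - \frac{101}{69}}{3} = \left(- \frac{1}{3}\right) \frac{634}{1311} = - \frac{634}{3933} \approx -0.1612$)
$W{\left(E,A \right)} = -2$ ($W{\left(E,A \right)} = 3 - 5 = -2$)
$-37447 + W{\left(v,-201 \right)} = -37447 - 2 = -37449$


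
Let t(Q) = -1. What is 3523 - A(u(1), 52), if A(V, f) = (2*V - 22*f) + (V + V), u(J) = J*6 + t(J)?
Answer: 4647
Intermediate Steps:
u(J) = -1 + 6*J (u(J) = J*6 - 1 = 6*J - 1 = -1 + 6*J)
A(V, f) = -22*f + 4*V (A(V, f) = (-22*f + 2*V) + 2*V = -22*f + 4*V)
3523 - A(u(1), 52) = 3523 - (-22*52 + 4*(-1 + 6*1)) = 3523 - (-1144 + 4*(-1 + 6)) = 3523 - (-1144 + 4*5) = 3523 - (-1144 + 20) = 3523 - 1*(-1124) = 3523 + 1124 = 4647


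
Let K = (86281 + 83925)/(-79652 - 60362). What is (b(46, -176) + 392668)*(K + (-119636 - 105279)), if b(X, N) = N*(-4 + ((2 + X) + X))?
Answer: -5933424222480624/70007 ≈ -8.4755e+10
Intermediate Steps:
K = -85103/70007 (K = 170206/(-140014) = 170206*(-1/140014) = -85103/70007 ≈ -1.2156)
b(X, N) = N*(-2 + 2*X) (b(X, N) = N*(-4 + (2 + 2*X)) = N*(-2 + 2*X))
(b(46, -176) + 392668)*(K + (-119636 - 105279)) = (2*(-176)*(-1 + 46) + 392668)*(-85103/70007 + (-119636 - 105279)) = (2*(-176)*45 + 392668)*(-85103/70007 - 224915) = (-15840 + 392668)*(-15745709508/70007) = 376828*(-15745709508/70007) = -5933424222480624/70007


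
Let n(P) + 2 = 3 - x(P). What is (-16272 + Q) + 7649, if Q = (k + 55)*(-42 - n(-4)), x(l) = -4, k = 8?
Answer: -11584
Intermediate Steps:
n(P) = 5 (n(P) = -2 + (3 - 1*(-4)) = -2 + (3 + 4) = -2 + 7 = 5)
Q = -2961 (Q = (8 + 55)*(-42 - 1*5) = 63*(-42 - 5) = 63*(-47) = -2961)
(-16272 + Q) + 7649 = (-16272 - 2961) + 7649 = -19233 + 7649 = -11584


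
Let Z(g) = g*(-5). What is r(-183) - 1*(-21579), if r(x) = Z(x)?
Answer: 22494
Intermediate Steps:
Z(g) = -5*g
r(x) = -5*x
r(-183) - 1*(-21579) = -5*(-183) - 1*(-21579) = 915 + 21579 = 22494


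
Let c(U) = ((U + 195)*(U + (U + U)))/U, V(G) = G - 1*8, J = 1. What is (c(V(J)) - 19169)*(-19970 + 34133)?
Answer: -263502615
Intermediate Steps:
V(G) = -8 + G (V(G) = G - 8 = -8 + G)
c(U) = 585 + 3*U (c(U) = ((195 + U)*(U + 2*U))/U = ((195 + U)*(3*U))/U = (3*U*(195 + U))/U = 585 + 3*U)
(c(V(J)) - 19169)*(-19970 + 34133) = ((585 + 3*(-8 + 1)) - 19169)*(-19970 + 34133) = ((585 + 3*(-7)) - 19169)*14163 = ((585 - 21) - 19169)*14163 = (564 - 19169)*14163 = -18605*14163 = -263502615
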